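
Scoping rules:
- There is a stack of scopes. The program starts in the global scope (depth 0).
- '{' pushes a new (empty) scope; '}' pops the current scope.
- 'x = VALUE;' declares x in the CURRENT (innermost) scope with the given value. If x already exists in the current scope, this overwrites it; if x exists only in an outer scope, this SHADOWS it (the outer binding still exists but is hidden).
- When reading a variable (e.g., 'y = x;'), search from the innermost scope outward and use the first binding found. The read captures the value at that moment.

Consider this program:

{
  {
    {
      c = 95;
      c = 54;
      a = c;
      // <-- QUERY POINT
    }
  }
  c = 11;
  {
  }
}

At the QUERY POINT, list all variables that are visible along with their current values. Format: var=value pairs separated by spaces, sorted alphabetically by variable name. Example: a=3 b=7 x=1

Step 1: enter scope (depth=1)
Step 2: enter scope (depth=2)
Step 3: enter scope (depth=3)
Step 4: declare c=95 at depth 3
Step 5: declare c=54 at depth 3
Step 6: declare a=(read c)=54 at depth 3
Visible at query point: a=54 c=54

Answer: a=54 c=54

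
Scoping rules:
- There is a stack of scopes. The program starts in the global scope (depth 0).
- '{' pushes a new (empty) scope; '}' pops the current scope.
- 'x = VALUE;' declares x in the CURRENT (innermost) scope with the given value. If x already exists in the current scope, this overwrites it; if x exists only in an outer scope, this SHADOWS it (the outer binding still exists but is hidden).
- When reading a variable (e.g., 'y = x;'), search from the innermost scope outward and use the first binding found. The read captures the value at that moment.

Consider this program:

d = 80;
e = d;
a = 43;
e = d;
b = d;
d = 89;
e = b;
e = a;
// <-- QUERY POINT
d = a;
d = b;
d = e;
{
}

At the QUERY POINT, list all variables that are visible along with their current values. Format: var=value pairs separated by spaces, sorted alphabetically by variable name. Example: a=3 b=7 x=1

Answer: a=43 b=80 d=89 e=43

Derivation:
Step 1: declare d=80 at depth 0
Step 2: declare e=(read d)=80 at depth 0
Step 3: declare a=43 at depth 0
Step 4: declare e=(read d)=80 at depth 0
Step 5: declare b=(read d)=80 at depth 0
Step 6: declare d=89 at depth 0
Step 7: declare e=(read b)=80 at depth 0
Step 8: declare e=(read a)=43 at depth 0
Visible at query point: a=43 b=80 d=89 e=43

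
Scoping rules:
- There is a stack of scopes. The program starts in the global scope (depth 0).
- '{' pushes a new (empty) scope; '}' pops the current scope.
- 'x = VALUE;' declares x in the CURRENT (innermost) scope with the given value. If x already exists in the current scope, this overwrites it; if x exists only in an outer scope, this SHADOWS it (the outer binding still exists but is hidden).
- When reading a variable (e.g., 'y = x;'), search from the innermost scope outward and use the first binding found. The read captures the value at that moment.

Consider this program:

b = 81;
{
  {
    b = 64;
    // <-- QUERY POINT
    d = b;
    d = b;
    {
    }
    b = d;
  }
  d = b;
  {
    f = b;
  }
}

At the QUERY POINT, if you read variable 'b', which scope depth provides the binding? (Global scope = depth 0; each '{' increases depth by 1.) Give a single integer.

Step 1: declare b=81 at depth 0
Step 2: enter scope (depth=1)
Step 3: enter scope (depth=2)
Step 4: declare b=64 at depth 2
Visible at query point: b=64

Answer: 2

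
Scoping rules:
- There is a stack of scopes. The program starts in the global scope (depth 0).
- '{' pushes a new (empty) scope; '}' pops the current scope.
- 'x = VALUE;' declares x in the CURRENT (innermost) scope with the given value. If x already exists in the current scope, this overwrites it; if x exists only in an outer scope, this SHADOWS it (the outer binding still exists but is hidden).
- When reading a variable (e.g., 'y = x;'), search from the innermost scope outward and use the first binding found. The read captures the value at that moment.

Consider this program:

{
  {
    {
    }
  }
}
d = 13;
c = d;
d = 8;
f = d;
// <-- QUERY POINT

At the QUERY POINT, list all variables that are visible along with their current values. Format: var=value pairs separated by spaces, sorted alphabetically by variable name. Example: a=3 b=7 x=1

Answer: c=13 d=8 f=8

Derivation:
Step 1: enter scope (depth=1)
Step 2: enter scope (depth=2)
Step 3: enter scope (depth=3)
Step 4: exit scope (depth=2)
Step 5: exit scope (depth=1)
Step 6: exit scope (depth=0)
Step 7: declare d=13 at depth 0
Step 8: declare c=(read d)=13 at depth 0
Step 9: declare d=8 at depth 0
Step 10: declare f=(read d)=8 at depth 0
Visible at query point: c=13 d=8 f=8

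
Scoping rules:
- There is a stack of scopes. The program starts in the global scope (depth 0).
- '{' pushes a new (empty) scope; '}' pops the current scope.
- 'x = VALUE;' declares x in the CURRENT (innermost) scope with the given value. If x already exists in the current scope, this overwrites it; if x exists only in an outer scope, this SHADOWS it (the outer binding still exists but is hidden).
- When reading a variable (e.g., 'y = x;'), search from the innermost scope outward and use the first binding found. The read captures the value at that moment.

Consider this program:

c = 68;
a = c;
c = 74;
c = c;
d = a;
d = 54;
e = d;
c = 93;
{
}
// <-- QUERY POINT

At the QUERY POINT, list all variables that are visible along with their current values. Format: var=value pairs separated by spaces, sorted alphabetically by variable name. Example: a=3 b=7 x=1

Step 1: declare c=68 at depth 0
Step 2: declare a=(read c)=68 at depth 0
Step 3: declare c=74 at depth 0
Step 4: declare c=(read c)=74 at depth 0
Step 5: declare d=(read a)=68 at depth 0
Step 6: declare d=54 at depth 0
Step 7: declare e=(read d)=54 at depth 0
Step 8: declare c=93 at depth 0
Step 9: enter scope (depth=1)
Step 10: exit scope (depth=0)
Visible at query point: a=68 c=93 d=54 e=54

Answer: a=68 c=93 d=54 e=54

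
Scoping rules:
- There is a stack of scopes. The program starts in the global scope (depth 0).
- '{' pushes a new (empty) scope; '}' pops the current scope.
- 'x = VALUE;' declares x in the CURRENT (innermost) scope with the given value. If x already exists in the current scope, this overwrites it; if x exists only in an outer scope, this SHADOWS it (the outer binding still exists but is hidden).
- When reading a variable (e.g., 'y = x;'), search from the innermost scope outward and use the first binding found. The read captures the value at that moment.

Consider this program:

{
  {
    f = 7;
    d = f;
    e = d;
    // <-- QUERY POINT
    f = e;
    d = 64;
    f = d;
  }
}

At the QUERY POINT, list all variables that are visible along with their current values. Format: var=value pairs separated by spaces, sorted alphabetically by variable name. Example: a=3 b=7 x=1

Answer: d=7 e=7 f=7

Derivation:
Step 1: enter scope (depth=1)
Step 2: enter scope (depth=2)
Step 3: declare f=7 at depth 2
Step 4: declare d=(read f)=7 at depth 2
Step 5: declare e=(read d)=7 at depth 2
Visible at query point: d=7 e=7 f=7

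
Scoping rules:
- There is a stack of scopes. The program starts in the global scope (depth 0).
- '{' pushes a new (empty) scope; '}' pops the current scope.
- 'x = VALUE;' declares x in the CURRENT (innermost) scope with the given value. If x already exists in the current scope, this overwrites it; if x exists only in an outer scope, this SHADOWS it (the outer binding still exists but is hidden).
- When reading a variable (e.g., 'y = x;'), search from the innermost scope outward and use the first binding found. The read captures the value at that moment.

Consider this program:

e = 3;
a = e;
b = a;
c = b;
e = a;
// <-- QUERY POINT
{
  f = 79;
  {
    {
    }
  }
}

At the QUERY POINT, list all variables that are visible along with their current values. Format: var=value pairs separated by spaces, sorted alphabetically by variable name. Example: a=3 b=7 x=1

Step 1: declare e=3 at depth 0
Step 2: declare a=(read e)=3 at depth 0
Step 3: declare b=(read a)=3 at depth 0
Step 4: declare c=(read b)=3 at depth 0
Step 5: declare e=(read a)=3 at depth 0
Visible at query point: a=3 b=3 c=3 e=3

Answer: a=3 b=3 c=3 e=3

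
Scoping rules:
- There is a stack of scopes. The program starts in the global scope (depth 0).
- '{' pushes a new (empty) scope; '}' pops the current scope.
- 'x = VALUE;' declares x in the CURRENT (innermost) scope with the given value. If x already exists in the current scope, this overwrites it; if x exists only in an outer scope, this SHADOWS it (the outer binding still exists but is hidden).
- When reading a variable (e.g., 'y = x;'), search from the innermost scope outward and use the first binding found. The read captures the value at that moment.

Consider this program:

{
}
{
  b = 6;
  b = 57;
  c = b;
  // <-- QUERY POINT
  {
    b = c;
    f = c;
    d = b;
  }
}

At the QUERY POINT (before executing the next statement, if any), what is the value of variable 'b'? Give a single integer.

Answer: 57

Derivation:
Step 1: enter scope (depth=1)
Step 2: exit scope (depth=0)
Step 3: enter scope (depth=1)
Step 4: declare b=6 at depth 1
Step 5: declare b=57 at depth 1
Step 6: declare c=(read b)=57 at depth 1
Visible at query point: b=57 c=57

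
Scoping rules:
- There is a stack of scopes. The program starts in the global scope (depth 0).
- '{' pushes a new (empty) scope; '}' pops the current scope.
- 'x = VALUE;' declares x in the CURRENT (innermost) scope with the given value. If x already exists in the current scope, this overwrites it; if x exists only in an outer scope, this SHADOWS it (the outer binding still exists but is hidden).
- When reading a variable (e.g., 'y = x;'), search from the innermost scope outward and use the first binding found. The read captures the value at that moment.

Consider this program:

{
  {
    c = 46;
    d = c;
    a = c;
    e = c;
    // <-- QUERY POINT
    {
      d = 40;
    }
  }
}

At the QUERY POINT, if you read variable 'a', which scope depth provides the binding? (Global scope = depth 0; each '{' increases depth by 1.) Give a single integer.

Answer: 2

Derivation:
Step 1: enter scope (depth=1)
Step 2: enter scope (depth=2)
Step 3: declare c=46 at depth 2
Step 4: declare d=(read c)=46 at depth 2
Step 5: declare a=(read c)=46 at depth 2
Step 6: declare e=(read c)=46 at depth 2
Visible at query point: a=46 c=46 d=46 e=46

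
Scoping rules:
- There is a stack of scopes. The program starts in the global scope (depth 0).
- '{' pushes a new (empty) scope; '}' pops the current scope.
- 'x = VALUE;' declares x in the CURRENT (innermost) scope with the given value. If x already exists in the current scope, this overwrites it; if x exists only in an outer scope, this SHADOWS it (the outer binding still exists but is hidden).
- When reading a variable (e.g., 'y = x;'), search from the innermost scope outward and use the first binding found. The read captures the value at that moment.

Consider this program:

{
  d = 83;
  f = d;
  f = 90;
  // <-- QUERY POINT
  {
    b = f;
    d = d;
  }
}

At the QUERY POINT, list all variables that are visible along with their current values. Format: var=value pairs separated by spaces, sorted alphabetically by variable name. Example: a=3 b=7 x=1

Step 1: enter scope (depth=1)
Step 2: declare d=83 at depth 1
Step 3: declare f=(read d)=83 at depth 1
Step 4: declare f=90 at depth 1
Visible at query point: d=83 f=90

Answer: d=83 f=90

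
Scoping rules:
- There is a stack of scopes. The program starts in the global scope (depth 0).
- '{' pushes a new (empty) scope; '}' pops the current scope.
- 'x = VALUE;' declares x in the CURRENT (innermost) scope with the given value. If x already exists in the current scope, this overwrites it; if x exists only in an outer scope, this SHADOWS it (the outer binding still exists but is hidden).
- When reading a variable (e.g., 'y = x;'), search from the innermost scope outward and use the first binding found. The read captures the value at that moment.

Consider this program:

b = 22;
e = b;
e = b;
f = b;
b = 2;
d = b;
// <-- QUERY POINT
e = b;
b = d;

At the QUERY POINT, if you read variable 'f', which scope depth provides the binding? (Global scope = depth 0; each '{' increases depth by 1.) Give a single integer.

Step 1: declare b=22 at depth 0
Step 2: declare e=(read b)=22 at depth 0
Step 3: declare e=(read b)=22 at depth 0
Step 4: declare f=(read b)=22 at depth 0
Step 5: declare b=2 at depth 0
Step 6: declare d=(read b)=2 at depth 0
Visible at query point: b=2 d=2 e=22 f=22

Answer: 0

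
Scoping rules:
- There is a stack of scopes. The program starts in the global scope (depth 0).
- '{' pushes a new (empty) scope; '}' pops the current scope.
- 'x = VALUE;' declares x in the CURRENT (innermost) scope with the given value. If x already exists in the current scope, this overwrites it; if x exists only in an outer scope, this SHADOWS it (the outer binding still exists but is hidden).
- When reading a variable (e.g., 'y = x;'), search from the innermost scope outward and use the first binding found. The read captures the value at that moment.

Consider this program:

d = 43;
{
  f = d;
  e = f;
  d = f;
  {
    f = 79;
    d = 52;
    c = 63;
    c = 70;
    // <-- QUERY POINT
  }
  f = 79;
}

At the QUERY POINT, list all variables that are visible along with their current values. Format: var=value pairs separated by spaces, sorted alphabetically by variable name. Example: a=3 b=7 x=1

Answer: c=70 d=52 e=43 f=79

Derivation:
Step 1: declare d=43 at depth 0
Step 2: enter scope (depth=1)
Step 3: declare f=(read d)=43 at depth 1
Step 4: declare e=(read f)=43 at depth 1
Step 5: declare d=(read f)=43 at depth 1
Step 6: enter scope (depth=2)
Step 7: declare f=79 at depth 2
Step 8: declare d=52 at depth 2
Step 9: declare c=63 at depth 2
Step 10: declare c=70 at depth 2
Visible at query point: c=70 d=52 e=43 f=79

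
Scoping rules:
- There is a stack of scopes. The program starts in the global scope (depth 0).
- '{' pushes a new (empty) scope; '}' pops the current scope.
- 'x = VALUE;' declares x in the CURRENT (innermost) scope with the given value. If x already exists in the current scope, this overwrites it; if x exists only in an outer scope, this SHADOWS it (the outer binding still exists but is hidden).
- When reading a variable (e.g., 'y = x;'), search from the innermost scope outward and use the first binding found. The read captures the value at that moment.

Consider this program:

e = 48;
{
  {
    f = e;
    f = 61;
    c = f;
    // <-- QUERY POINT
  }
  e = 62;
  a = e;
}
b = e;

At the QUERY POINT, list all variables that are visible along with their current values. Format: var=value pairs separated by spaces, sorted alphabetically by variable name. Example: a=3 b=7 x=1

Step 1: declare e=48 at depth 0
Step 2: enter scope (depth=1)
Step 3: enter scope (depth=2)
Step 4: declare f=(read e)=48 at depth 2
Step 5: declare f=61 at depth 2
Step 6: declare c=(read f)=61 at depth 2
Visible at query point: c=61 e=48 f=61

Answer: c=61 e=48 f=61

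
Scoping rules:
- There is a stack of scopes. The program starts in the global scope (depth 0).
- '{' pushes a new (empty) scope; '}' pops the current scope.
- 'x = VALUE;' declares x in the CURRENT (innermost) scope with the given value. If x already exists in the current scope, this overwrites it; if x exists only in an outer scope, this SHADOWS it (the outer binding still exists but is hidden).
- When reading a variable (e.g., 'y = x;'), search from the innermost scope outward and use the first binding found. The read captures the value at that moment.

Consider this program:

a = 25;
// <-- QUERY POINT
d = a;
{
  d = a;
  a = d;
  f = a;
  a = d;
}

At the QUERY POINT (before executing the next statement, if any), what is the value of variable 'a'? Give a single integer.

Step 1: declare a=25 at depth 0
Visible at query point: a=25

Answer: 25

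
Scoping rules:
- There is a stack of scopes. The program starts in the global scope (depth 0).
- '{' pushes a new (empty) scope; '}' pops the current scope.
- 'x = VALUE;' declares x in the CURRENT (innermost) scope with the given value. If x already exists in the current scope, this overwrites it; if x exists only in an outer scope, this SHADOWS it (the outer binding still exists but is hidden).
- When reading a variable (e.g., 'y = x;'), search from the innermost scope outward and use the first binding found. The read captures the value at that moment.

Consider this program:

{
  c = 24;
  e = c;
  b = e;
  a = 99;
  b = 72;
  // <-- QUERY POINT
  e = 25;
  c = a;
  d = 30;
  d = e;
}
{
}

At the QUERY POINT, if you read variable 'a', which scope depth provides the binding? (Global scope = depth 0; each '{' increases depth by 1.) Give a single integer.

Answer: 1

Derivation:
Step 1: enter scope (depth=1)
Step 2: declare c=24 at depth 1
Step 3: declare e=(read c)=24 at depth 1
Step 4: declare b=(read e)=24 at depth 1
Step 5: declare a=99 at depth 1
Step 6: declare b=72 at depth 1
Visible at query point: a=99 b=72 c=24 e=24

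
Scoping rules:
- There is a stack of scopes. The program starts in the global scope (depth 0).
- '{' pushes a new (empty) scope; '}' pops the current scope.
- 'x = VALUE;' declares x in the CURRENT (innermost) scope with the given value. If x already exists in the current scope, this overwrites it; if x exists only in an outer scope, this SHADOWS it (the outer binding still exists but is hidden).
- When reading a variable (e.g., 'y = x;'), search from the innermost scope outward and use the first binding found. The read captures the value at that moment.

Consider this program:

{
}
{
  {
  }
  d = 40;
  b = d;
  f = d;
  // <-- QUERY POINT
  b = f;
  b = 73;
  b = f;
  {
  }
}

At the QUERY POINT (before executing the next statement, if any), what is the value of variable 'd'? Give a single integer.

Step 1: enter scope (depth=1)
Step 2: exit scope (depth=0)
Step 3: enter scope (depth=1)
Step 4: enter scope (depth=2)
Step 5: exit scope (depth=1)
Step 6: declare d=40 at depth 1
Step 7: declare b=(read d)=40 at depth 1
Step 8: declare f=(read d)=40 at depth 1
Visible at query point: b=40 d=40 f=40

Answer: 40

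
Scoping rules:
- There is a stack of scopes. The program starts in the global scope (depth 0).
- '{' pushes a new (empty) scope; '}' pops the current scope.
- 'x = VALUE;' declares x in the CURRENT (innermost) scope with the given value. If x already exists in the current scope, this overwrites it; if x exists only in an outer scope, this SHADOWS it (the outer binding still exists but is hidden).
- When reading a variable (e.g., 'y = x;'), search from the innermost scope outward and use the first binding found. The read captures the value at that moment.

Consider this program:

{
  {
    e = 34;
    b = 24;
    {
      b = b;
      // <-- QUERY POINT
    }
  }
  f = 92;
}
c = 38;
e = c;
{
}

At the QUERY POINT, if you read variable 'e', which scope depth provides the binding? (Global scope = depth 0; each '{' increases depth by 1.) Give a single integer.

Step 1: enter scope (depth=1)
Step 2: enter scope (depth=2)
Step 3: declare e=34 at depth 2
Step 4: declare b=24 at depth 2
Step 5: enter scope (depth=3)
Step 6: declare b=(read b)=24 at depth 3
Visible at query point: b=24 e=34

Answer: 2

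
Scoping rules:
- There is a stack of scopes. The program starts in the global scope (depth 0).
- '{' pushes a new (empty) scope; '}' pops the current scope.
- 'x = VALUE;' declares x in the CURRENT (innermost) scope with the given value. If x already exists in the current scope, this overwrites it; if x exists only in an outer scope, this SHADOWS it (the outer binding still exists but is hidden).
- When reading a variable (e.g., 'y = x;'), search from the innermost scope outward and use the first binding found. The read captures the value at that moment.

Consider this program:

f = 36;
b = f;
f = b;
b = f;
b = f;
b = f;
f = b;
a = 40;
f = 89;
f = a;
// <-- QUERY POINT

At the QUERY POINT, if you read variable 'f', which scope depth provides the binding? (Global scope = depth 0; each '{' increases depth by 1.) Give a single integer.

Step 1: declare f=36 at depth 0
Step 2: declare b=(read f)=36 at depth 0
Step 3: declare f=(read b)=36 at depth 0
Step 4: declare b=(read f)=36 at depth 0
Step 5: declare b=(read f)=36 at depth 0
Step 6: declare b=(read f)=36 at depth 0
Step 7: declare f=(read b)=36 at depth 0
Step 8: declare a=40 at depth 0
Step 9: declare f=89 at depth 0
Step 10: declare f=(read a)=40 at depth 0
Visible at query point: a=40 b=36 f=40

Answer: 0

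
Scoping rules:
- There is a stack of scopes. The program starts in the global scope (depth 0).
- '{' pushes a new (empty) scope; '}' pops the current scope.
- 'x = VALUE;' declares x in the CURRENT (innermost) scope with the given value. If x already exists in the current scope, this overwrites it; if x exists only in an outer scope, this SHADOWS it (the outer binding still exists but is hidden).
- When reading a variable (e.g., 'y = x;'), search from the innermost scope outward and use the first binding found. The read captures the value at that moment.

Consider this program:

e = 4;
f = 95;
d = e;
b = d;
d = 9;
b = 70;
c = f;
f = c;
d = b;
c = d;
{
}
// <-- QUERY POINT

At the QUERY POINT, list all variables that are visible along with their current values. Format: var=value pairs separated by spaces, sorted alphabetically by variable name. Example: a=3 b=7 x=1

Answer: b=70 c=70 d=70 e=4 f=95

Derivation:
Step 1: declare e=4 at depth 0
Step 2: declare f=95 at depth 0
Step 3: declare d=(read e)=4 at depth 0
Step 4: declare b=(read d)=4 at depth 0
Step 5: declare d=9 at depth 0
Step 6: declare b=70 at depth 0
Step 7: declare c=(read f)=95 at depth 0
Step 8: declare f=(read c)=95 at depth 0
Step 9: declare d=(read b)=70 at depth 0
Step 10: declare c=(read d)=70 at depth 0
Step 11: enter scope (depth=1)
Step 12: exit scope (depth=0)
Visible at query point: b=70 c=70 d=70 e=4 f=95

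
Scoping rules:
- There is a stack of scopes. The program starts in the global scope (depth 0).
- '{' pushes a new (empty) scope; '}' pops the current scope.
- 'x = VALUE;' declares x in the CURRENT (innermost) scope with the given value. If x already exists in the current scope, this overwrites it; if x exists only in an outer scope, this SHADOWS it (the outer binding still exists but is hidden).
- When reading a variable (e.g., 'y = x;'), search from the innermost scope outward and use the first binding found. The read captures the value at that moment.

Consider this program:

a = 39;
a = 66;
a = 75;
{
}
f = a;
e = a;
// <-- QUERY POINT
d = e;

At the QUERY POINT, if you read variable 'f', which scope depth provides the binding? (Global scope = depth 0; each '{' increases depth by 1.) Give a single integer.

Step 1: declare a=39 at depth 0
Step 2: declare a=66 at depth 0
Step 3: declare a=75 at depth 0
Step 4: enter scope (depth=1)
Step 5: exit scope (depth=0)
Step 6: declare f=(read a)=75 at depth 0
Step 7: declare e=(read a)=75 at depth 0
Visible at query point: a=75 e=75 f=75

Answer: 0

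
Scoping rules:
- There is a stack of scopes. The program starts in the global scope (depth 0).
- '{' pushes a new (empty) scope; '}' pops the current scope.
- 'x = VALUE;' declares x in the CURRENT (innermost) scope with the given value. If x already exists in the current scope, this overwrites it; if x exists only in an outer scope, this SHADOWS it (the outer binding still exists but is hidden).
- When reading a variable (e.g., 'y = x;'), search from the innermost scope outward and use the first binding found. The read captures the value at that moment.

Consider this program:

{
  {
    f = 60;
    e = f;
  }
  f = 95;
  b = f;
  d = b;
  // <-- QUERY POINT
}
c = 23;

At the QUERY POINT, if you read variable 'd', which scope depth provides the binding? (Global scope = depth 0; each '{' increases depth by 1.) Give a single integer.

Step 1: enter scope (depth=1)
Step 2: enter scope (depth=2)
Step 3: declare f=60 at depth 2
Step 4: declare e=(read f)=60 at depth 2
Step 5: exit scope (depth=1)
Step 6: declare f=95 at depth 1
Step 7: declare b=(read f)=95 at depth 1
Step 8: declare d=(read b)=95 at depth 1
Visible at query point: b=95 d=95 f=95

Answer: 1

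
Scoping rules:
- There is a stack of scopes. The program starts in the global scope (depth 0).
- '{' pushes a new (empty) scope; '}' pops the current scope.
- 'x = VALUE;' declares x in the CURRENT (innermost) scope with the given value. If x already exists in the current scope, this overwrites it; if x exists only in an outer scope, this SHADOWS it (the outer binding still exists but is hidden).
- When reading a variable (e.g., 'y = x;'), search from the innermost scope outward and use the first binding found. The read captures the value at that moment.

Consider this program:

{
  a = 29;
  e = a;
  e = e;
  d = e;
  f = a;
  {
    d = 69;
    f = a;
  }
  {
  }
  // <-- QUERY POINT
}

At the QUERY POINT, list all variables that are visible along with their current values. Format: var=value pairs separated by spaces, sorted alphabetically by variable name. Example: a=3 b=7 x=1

Answer: a=29 d=29 e=29 f=29

Derivation:
Step 1: enter scope (depth=1)
Step 2: declare a=29 at depth 1
Step 3: declare e=(read a)=29 at depth 1
Step 4: declare e=(read e)=29 at depth 1
Step 5: declare d=(read e)=29 at depth 1
Step 6: declare f=(read a)=29 at depth 1
Step 7: enter scope (depth=2)
Step 8: declare d=69 at depth 2
Step 9: declare f=(read a)=29 at depth 2
Step 10: exit scope (depth=1)
Step 11: enter scope (depth=2)
Step 12: exit scope (depth=1)
Visible at query point: a=29 d=29 e=29 f=29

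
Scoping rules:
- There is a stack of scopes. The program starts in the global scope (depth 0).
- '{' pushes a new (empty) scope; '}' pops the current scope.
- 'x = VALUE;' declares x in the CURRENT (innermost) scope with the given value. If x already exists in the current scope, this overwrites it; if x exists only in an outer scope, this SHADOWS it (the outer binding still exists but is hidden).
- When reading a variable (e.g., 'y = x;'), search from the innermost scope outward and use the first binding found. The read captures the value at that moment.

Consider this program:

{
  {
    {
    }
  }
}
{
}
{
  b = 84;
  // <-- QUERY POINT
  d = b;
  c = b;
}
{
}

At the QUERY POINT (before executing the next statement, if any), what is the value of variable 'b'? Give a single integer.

Answer: 84

Derivation:
Step 1: enter scope (depth=1)
Step 2: enter scope (depth=2)
Step 3: enter scope (depth=3)
Step 4: exit scope (depth=2)
Step 5: exit scope (depth=1)
Step 6: exit scope (depth=0)
Step 7: enter scope (depth=1)
Step 8: exit scope (depth=0)
Step 9: enter scope (depth=1)
Step 10: declare b=84 at depth 1
Visible at query point: b=84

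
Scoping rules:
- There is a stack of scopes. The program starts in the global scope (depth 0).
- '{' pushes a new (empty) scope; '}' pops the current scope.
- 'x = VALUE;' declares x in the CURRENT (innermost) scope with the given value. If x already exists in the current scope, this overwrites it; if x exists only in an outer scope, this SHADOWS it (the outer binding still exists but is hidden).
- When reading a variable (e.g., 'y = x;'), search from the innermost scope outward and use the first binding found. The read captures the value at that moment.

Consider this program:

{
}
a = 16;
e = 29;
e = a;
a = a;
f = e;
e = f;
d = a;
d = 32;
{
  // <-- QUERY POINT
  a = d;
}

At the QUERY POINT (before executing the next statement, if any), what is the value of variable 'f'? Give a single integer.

Step 1: enter scope (depth=1)
Step 2: exit scope (depth=0)
Step 3: declare a=16 at depth 0
Step 4: declare e=29 at depth 0
Step 5: declare e=(read a)=16 at depth 0
Step 6: declare a=(read a)=16 at depth 0
Step 7: declare f=(read e)=16 at depth 0
Step 8: declare e=(read f)=16 at depth 0
Step 9: declare d=(read a)=16 at depth 0
Step 10: declare d=32 at depth 0
Step 11: enter scope (depth=1)
Visible at query point: a=16 d=32 e=16 f=16

Answer: 16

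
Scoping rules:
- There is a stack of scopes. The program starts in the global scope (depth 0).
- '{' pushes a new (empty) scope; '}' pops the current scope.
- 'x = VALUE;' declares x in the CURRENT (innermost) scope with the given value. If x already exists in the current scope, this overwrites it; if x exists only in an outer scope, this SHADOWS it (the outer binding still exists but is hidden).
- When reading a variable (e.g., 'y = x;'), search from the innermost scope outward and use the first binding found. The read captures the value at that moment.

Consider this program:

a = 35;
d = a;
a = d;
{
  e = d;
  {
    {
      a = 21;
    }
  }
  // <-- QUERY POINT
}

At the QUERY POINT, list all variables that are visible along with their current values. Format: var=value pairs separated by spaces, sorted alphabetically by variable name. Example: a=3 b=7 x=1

Answer: a=35 d=35 e=35

Derivation:
Step 1: declare a=35 at depth 0
Step 2: declare d=(read a)=35 at depth 0
Step 3: declare a=(read d)=35 at depth 0
Step 4: enter scope (depth=1)
Step 5: declare e=(read d)=35 at depth 1
Step 6: enter scope (depth=2)
Step 7: enter scope (depth=3)
Step 8: declare a=21 at depth 3
Step 9: exit scope (depth=2)
Step 10: exit scope (depth=1)
Visible at query point: a=35 d=35 e=35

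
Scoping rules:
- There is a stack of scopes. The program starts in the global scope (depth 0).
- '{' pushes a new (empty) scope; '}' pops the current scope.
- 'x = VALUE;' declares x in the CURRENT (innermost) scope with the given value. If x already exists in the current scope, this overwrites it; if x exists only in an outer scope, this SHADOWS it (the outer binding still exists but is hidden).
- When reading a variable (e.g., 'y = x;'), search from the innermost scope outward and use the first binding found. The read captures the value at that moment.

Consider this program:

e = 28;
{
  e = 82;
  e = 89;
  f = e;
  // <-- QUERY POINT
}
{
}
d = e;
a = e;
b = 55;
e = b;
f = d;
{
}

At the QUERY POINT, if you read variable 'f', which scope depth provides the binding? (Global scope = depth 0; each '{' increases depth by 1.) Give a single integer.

Answer: 1

Derivation:
Step 1: declare e=28 at depth 0
Step 2: enter scope (depth=1)
Step 3: declare e=82 at depth 1
Step 4: declare e=89 at depth 1
Step 5: declare f=(read e)=89 at depth 1
Visible at query point: e=89 f=89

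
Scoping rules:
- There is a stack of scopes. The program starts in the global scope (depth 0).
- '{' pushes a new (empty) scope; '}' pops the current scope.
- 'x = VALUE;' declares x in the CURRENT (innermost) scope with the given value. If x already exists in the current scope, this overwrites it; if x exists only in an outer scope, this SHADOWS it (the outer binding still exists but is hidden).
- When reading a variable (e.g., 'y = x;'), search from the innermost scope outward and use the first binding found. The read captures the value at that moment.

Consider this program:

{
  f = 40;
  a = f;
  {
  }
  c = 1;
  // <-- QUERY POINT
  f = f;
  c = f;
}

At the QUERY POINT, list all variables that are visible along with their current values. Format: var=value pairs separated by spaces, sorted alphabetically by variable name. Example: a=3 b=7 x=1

Step 1: enter scope (depth=1)
Step 2: declare f=40 at depth 1
Step 3: declare a=(read f)=40 at depth 1
Step 4: enter scope (depth=2)
Step 5: exit scope (depth=1)
Step 6: declare c=1 at depth 1
Visible at query point: a=40 c=1 f=40

Answer: a=40 c=1 f=40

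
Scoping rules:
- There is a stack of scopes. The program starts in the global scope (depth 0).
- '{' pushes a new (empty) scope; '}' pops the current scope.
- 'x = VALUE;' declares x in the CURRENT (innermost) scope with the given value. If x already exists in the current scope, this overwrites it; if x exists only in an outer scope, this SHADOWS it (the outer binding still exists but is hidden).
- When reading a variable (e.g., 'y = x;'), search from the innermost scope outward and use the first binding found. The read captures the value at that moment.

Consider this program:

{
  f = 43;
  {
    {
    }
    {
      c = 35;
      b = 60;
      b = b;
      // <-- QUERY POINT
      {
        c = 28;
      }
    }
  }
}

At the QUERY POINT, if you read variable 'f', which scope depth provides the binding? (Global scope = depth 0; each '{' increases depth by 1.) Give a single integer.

Answer: 1

Derivation:
Step 1: enter scope (depth=1)
Step 2: declare f=43 at depth 1
Step 3: enter scope (depth=2)
Step 4: enter scope (depth=3)
Step 5: exit scope (depth=2)
Step 6: enter scope (depth=3)
Step 7: declare c=35 at depth 3
Step 8: declare b=60 at depth 3
Step 9: declare b=(read b)=60 at depth 3
Visible at query point: b=60 c=35 f=43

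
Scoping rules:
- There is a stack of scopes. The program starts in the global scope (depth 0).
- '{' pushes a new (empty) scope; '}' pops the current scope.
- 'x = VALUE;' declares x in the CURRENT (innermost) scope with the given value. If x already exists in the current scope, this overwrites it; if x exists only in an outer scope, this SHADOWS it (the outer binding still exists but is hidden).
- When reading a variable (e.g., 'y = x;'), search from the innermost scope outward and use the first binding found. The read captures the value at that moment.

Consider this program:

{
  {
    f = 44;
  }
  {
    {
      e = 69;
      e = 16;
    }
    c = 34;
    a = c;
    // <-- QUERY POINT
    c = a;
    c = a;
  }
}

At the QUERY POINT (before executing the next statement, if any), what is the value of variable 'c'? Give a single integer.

Answer: 34

Derivation:
Step 1: enter scope (depth=1)
Step 2: enter scope (depth=2)
Step 3: declare f=44 at depth 2
Step 4: exit scope (depth=1)
Step 5: enter scope (depth=2)
Step 6: enter scope (depth=3)
Step 7: declare e=69 at depth 3
Step 8: declare e=16 at depth 3
Step 9: exit scope (depth=2)
Step 10: declare c=34 at depth 2
Step 11: declare a=(read c)=34 at depth 2
Visible at query point: a=34 c=34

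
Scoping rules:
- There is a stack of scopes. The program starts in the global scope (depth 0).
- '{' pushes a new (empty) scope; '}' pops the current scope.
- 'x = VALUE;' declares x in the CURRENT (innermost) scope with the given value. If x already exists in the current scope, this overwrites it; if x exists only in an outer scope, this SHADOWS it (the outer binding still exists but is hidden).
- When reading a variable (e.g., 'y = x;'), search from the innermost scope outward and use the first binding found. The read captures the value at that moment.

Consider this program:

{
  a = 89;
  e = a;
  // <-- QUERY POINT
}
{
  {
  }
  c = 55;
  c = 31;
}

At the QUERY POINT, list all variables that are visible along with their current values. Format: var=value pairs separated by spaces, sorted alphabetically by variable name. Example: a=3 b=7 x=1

Answer: a=89 e=89

Derivation:
Step 1: enter scope (depth=1)
Step 2: declare a=89 at depth 1
Step 3: declare e=(read a)=89 at depth 1
Visible at query point: a=89 e=89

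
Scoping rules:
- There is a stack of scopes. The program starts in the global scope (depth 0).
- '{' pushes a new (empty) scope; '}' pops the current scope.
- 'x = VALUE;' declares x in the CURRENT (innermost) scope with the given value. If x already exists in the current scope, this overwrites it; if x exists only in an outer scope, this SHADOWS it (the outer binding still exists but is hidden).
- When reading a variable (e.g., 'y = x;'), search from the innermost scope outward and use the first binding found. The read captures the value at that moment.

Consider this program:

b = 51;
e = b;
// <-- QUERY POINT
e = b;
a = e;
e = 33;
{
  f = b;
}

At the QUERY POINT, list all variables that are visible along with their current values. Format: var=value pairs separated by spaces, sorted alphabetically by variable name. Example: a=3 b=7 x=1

Step 1: declare b=51 at depth 0
Step 2: declare e=(read b)=51 at depth 0
Visible at query point: b=51 e=51

Answer: b=51 e=51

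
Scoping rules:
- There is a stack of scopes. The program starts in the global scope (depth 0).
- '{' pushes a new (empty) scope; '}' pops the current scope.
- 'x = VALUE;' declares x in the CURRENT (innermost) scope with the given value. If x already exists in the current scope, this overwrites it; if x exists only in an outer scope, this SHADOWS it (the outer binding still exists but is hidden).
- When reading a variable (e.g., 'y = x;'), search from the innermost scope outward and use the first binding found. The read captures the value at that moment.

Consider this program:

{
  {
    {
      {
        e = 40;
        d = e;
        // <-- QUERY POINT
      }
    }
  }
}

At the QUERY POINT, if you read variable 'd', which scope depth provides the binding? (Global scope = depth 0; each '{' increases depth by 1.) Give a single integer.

Answer: 4

Derivation:
Step 1: enter scope (depth=1)
Step 2: enter scope (depth=2)
Step 3: enter scope (depth=3)
Step 4: enter scope (depth=4)
Step 5: declare e=40 at depth 4
Step 6: declare d=(read e)=40 at depth 4
Visible at query point: d=40 e=40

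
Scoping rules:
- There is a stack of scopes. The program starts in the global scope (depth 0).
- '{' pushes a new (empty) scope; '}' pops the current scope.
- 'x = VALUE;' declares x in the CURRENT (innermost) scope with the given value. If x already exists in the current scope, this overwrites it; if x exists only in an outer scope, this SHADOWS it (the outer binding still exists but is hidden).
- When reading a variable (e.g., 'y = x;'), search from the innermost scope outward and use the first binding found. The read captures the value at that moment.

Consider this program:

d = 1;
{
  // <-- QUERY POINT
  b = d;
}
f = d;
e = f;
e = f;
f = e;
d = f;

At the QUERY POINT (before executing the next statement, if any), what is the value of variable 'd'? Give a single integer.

Step 1: declare d=1 at depth 0
Step 2: enter scope (depth=1)
Visible at query point: d=1

Answer: 1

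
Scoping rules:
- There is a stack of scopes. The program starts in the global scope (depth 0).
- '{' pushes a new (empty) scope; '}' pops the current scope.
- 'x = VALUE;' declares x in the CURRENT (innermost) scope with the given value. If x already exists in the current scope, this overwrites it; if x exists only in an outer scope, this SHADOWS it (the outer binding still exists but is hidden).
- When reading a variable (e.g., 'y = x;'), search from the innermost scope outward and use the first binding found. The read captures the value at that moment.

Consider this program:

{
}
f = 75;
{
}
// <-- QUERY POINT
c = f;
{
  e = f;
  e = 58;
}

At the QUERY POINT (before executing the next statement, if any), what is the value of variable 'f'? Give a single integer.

Answer: 75

Derivation:
Step 1: enter scope (depth=1)
Step 2: exit scope (depth=0)
Step 3: declare f=75 at depth 0
Step 4: enter scope (depth=1)
Step 5: exit scope (depth=0)
Visible at query point: f=75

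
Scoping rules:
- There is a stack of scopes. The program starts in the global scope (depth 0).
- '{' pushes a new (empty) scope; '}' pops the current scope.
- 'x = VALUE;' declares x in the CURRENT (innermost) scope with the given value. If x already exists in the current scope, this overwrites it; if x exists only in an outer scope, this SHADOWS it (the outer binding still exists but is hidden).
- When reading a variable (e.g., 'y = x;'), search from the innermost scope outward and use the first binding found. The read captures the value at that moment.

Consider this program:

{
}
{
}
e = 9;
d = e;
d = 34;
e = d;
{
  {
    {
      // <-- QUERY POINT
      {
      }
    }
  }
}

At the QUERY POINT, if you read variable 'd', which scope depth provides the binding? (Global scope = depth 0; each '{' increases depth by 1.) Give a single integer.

Answer: 0

Derivation:
Step 1: enter scope (depth=1)
Step 2: exit scope (depth=0)
Step 3: enter scope (depth=1)
Step 4: exit scope (depth=0)
Step 5: declare e=9 at depth 0
Step 6: declare d=(read e)=9 at depth 0
Step 7: declare d=34 at depth 0
Step 8: declare e=(read d)=34 at depth 0
Step 9: enter scope (depth=1)
Step 10: enter scope (depth=2)
Step 11: enter scope (depth=3)
Visible at query point: d=34 e=34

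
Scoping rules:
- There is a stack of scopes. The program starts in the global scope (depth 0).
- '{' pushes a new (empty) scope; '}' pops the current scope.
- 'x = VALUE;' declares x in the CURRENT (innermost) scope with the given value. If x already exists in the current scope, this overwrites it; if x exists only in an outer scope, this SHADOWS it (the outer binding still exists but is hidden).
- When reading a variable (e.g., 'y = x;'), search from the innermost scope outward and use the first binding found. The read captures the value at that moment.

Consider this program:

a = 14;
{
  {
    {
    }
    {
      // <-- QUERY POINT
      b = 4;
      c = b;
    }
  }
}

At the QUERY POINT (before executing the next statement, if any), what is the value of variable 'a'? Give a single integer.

Answer: 14

Derivation:
Step 1: declare a=14 at depth 0
Step 2: enter scope (depth=1)
Step 3: enter scope (depth=2)
Step 4: enter scope (depth=3)
Step 5: exit scope (depth=2)
Step 6: enter scope (depth=3)
Visible at query point: a=14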